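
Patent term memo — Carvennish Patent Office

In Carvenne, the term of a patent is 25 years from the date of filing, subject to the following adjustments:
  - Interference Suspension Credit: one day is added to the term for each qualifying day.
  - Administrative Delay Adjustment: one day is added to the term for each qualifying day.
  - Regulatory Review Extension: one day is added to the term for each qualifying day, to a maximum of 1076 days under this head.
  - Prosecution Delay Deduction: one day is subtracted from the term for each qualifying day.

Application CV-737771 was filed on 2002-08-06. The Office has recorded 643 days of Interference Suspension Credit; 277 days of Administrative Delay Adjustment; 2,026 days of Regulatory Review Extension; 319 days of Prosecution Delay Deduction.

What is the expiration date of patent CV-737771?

Base term: filing date + 25 years → 6 August 2027.
Interference Suspension Credit: +643 days → 10 May 2029.
Administrative Delay Adjustment: +277 days → 11 February 2030.
Regulatory Review Extension: 2026 days claimed exceeds the 1076-day cap, so +1076 days → 22 January 2033.
Prosecution Delay Deduction: −319 days → 9 March 2032.

2032-03-09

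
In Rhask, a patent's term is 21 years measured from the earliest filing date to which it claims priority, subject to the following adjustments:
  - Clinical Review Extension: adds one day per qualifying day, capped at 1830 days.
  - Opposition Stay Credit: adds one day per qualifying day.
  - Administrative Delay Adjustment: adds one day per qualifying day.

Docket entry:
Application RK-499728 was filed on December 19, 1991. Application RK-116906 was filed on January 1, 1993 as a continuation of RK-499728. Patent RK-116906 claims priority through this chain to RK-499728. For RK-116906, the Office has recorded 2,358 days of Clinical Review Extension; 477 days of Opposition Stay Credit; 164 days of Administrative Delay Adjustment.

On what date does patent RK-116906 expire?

2019-09-25

Earliest priority filing: 19 December 1991.
Base term: 19 December 1991 + 21 years → 19 December 2012.
Clinical Review Extension: 2358 days claimed exceeds the 1830-day cap, so +1830 days → 23 December 2017.
Opposition Stay Credit: +477 days → 14 April 2019.
Administrative Delay Adjustment: +164 days → 25 September 2019.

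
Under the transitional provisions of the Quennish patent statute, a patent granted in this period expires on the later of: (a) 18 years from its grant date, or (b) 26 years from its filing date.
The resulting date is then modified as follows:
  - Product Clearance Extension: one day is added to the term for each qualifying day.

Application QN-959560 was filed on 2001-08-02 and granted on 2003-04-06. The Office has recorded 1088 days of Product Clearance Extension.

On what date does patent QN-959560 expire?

(a) grant + 18 years → 6 April 2021.
(b) filing + 26 years → 2 August 2027.
Later of the two: 2 August 2027.
Product Clearance Extension: +1088 days → 25 July 2030.

2030-07-25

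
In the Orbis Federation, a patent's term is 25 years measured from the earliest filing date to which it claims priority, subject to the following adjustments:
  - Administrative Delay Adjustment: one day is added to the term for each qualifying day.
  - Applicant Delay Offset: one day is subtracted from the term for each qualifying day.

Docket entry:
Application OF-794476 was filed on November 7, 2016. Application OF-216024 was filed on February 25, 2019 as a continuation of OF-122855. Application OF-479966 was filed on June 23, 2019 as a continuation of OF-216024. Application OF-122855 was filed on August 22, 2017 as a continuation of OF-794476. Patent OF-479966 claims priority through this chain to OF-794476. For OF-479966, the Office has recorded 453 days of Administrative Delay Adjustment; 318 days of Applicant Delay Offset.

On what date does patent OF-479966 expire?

Earliest priority filing: 7 November 2016.
Base term: 7 November 2016 + 25 years → 7 November 2041.
Administrative Delay Adjustment: +453 days → 3 February 2043.
Applicant Delay Offset: −318 days → 22 March 2042.

2042-03-22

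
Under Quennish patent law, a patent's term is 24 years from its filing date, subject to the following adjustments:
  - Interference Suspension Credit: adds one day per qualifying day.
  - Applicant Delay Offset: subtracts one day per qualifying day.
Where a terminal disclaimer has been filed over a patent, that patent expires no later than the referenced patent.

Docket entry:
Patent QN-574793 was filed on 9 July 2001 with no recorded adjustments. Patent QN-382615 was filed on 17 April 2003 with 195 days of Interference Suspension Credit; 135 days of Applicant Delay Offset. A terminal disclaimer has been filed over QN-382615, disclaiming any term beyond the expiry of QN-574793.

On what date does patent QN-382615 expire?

2025-07-09

Natural term of QN-382615:
  Base: filing + 24 years → 17 April 2027.
  Interference Suspension Credit: +195 days → 29 October 2027.
  Applicant Delay Offset: −135 days → 16 June 2027.
Expiry of referenced patent QN-574793:
  Base: filing + 24 years → 9 July 2025.
Terminal disclaimer: QN-382615 expires on the earlier of 16 June 2027 and 9 July 2025.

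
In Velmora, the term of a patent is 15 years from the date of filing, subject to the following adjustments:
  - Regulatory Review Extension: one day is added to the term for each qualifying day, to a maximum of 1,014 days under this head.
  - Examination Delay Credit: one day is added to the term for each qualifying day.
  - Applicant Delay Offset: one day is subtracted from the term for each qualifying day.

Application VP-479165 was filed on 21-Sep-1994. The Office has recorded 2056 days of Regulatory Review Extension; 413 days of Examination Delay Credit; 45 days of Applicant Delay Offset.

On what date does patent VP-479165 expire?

Base term: filing date + 15 years → 21 September 2009.
Regulatory Review Extension: 2056 days claimed exceeds the 1014-day cap, so +1014 days → 1 July 2012.
Examination Delay Credit: +413 days → 18 August 2013.
Applicant Delay Offset: −45 days → 4 July 2013.

July 4, 2013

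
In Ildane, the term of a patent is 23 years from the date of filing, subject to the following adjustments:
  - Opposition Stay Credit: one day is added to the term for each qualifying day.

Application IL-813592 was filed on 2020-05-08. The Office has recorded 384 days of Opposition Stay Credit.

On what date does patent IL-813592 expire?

Base term: filing date + 23 years → 8 May 2043.
Opposition Stay Credit: +384 days → 26 May 2044.

May 26, 2044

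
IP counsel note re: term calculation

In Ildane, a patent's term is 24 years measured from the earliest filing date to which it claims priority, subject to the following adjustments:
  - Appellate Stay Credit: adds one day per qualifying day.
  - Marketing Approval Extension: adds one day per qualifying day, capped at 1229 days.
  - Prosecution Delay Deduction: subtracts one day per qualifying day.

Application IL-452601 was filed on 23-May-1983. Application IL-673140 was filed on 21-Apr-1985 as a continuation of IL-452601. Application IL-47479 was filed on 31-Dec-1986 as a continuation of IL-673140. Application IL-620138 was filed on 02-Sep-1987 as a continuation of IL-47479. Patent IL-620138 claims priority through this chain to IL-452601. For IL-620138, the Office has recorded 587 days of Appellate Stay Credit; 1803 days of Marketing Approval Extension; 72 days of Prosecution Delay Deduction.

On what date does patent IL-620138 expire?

Earliest priority filing: 23 May 1983.
Base term: 23 May 1983 + 24 years → 23 May 2007.
Appellate Stay Credit: +587 days → 30 December 2008.
Marketing Approval Extension: 1803 days claimed exceeds the 1229-day cap, so +1229 days → 12 May 2012.
Prosecution Delay Deduction: −72 days → 1 March 2012.

March 1, 2012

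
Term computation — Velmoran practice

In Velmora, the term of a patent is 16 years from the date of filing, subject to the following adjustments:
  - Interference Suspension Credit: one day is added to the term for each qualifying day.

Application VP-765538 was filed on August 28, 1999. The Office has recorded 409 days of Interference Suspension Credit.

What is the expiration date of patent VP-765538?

Base term: filing date + 16 years → 28 August 2015.
Interference Suspension Credit: +409 days → 10 October 2016.

2016-10-10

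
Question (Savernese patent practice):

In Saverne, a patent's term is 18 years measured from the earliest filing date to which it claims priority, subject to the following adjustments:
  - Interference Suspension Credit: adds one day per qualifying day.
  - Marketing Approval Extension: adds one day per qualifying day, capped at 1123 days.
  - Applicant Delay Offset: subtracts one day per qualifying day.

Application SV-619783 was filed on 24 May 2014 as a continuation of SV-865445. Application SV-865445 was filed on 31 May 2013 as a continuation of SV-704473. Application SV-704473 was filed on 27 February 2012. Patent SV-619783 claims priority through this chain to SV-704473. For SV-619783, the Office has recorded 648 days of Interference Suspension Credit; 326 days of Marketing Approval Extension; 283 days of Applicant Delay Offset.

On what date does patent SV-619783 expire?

Earliest priority filing: 27 February 2012.
Base term: 27 February 2012 + 18 years → 27 February 2030.
Interference Suspension Credit: +648 days → 7 December 2031.
Marketing Approval Extension: 326 days (within the 1123-day cap) → +326 days → 28 October 2032.
Applicant Delay Offset: −283 days → 19 January 2032.

2032-01-19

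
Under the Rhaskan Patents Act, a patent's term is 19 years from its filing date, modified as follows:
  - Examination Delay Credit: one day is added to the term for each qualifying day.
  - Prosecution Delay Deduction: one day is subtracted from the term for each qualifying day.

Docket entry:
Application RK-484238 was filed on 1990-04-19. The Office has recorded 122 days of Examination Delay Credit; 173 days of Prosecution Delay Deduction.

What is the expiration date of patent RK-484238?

2009-02-27

Base term: filing date + 19 years → 19 April 2009.
Examination Delay Credit: +122 days → 19 August 2009.
Prosecution Delay Deduction: −173 days → 27 February 2009.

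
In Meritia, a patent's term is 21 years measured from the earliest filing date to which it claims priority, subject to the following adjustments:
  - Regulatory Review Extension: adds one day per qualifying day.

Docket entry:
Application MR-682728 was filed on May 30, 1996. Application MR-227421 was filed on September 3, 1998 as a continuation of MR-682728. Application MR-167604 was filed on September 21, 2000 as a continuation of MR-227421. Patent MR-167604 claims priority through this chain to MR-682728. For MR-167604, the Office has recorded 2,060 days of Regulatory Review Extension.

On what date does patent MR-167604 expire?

Earliest priority filing: 30 May 1996.
Base term: 30 May 1996 + 21 years → 30 May 2017.
Regulatory Review Extension: +2060 days → 19 January 2023.

January 19, 2023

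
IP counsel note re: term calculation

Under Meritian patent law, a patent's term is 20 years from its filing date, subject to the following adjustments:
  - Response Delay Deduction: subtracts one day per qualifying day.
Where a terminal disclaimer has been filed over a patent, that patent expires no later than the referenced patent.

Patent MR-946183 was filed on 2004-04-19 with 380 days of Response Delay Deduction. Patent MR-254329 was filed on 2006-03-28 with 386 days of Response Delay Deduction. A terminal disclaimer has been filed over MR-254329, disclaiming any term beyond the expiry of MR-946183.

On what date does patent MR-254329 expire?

Natural term of MR-254329:
  Base: filing + 20 years → 28 March 2026.
  Response Delay Deduction: −386 days → 7 March 2025.
Expiry of referenced patent MR-946183:
  Base: filing + 20 years → 19 April 2024.
  Response Delay Deduction: −380 days → 5 April 2023.
Terminal disclaimer: MR-254329 expires on the earlier of 7 March 2025 and 5 April 2023.

2023-04-05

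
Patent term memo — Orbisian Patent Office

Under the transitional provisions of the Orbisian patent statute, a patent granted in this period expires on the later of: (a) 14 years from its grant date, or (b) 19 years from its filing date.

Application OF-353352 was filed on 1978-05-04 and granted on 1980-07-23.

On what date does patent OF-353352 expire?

(a) grant + 14 years → 23 July 1994.
(b) filing + 19 years → 4 May 1997.
Later of the two: 4 May 1997.

1997-05-04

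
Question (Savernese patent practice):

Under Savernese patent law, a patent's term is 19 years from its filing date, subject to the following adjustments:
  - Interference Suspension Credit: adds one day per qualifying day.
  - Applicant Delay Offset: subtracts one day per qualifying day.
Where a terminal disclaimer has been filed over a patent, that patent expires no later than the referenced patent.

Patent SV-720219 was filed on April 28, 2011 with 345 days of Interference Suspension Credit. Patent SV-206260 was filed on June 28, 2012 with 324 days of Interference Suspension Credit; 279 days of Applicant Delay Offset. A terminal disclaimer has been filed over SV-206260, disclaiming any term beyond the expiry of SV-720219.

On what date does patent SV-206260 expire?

Natural term of SV-206260:
  Base: filing + 19 years → 28 June 2031.
  Interference Suspension Credit: +324 days → 17 May 2032.
  Applicant Delay Offset: −279 days → 12 August 2031.
Expiry of referenced patent SV-720219:
  Base: filing + 19 years → 28 April 2030.
  Interference Suspension Credit: +345 days → 8 April 2031.
Terminal disclaimer: SV-206260 expires on the earlier of 12 August 2031 and 8 April 2031.

2031-04-08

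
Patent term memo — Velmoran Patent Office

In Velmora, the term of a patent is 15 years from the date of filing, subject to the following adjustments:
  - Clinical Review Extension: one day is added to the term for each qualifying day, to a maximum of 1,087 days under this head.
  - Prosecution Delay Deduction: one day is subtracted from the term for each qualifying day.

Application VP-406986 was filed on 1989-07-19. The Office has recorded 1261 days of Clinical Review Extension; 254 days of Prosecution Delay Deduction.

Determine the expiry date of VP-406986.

2006-10-30

Base term: filing date + 15 years → 19 July 2004.
Clinical Review Extension: 1261 days claimed exceeds the 1087-day cap, so +1087 days → 11 July 2007.
Prosecution Delay Deduction: −254 days → 30 October 2006.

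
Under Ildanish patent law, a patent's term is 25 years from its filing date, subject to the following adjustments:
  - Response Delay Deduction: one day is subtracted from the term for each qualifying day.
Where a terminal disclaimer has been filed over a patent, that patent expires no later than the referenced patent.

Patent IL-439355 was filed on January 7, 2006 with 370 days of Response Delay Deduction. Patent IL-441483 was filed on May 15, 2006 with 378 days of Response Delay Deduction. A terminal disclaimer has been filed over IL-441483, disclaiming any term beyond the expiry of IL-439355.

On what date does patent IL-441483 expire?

January 2, 2030

Natural term of IL-441483:
  Base: filing + 25 years → 15 May 2031.
  Response Delay Deduction: −378 days → 2 May 2030.
Expiry of referenced patent IL-439355:
  Base: filing + 25 years → 7 January 2031.
  Response Delay Deduction: −370 days → 2 January 2030.
Terminal disclaimer: IL-441483 expires on the earlier of 2 May 2030 and 2 January 2030.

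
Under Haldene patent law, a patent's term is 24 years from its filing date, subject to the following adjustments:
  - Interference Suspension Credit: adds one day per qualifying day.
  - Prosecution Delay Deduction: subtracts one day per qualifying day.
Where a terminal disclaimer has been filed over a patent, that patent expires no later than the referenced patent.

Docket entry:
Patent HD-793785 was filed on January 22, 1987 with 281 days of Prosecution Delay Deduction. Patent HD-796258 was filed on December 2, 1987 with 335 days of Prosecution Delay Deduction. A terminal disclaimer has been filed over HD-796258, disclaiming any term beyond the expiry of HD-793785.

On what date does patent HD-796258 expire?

2010-04-16

Natural term of HD-796258:
  Base: filing + 24 years → 2 December 2011.
  Prosecution Delay Deduction: −335 days → 1 January 2011.
Expiry of referenced patent HD-793785:
  Base: filing + 24 years → 22 January 2011.
  Prosecution Delay Deduction: −281 days → 16 April 2010.
Terminal disclaimer: HD-796258 expires on the earlier of 1 January 2011 and 16 April 2010.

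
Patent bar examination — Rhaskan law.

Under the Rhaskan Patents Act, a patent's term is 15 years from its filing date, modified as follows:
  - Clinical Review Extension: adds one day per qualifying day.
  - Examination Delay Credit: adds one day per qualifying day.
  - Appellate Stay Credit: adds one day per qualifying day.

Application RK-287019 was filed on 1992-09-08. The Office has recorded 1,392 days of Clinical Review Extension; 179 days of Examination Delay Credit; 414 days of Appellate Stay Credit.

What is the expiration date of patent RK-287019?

Base term: filing date + 15 years → 8 September 2007.
Clinical Review Extension: +1392 days → 1 July 2011.
Examination Delay Credit: +179 days → 27 December 2011.
Appellate Stay Credit: +414 days → 13 February 2013.

2013-02-13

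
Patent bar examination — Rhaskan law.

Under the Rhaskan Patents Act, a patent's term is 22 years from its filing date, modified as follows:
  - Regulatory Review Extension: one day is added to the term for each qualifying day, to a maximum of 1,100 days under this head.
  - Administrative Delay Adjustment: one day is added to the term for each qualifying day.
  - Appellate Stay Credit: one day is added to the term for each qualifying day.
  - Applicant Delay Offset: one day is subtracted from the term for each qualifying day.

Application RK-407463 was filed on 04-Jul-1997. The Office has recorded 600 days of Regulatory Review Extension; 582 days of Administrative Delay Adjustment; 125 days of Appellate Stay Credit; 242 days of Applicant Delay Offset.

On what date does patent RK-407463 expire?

Base term: filing date + 22 years → 4 July 2019.
Regulatory Review Extension: 600 days (within the 1100-day cap) → +600 days → 23 February 2021.
Administrative Delay Adjustment: +582 days → 28 September 2022.
Appellate Stay Credit: +125 days → 31 January 2023.
Applicant Delay Offset: −242 days → 3 June 2022.

2022-06-03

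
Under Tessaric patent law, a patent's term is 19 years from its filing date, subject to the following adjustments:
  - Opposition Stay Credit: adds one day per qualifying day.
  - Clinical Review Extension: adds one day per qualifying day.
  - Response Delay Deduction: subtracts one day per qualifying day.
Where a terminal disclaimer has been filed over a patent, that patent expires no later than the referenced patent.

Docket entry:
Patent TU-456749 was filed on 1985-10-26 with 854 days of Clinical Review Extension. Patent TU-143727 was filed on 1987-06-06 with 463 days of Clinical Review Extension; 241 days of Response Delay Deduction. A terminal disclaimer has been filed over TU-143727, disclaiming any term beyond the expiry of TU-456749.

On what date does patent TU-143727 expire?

January 14, 2007

Natural term of TU-143727:
  Base: filing + 19 years → 6 June 2006.
  Clinical Review Extension: +463 days → 12 September 2007.
  Response Delay Deduction: −241 days → 14 January 2007.
Expiry of referenced patent TU-456749:
  Base: filing + 19 years → 26 October 2004.
  Clinical Review Extension: +854 days → 27 February 2007.
Terminal disclaimer: TU-143727 expires on the earlier of 14 January 2007 and 27 February 2007.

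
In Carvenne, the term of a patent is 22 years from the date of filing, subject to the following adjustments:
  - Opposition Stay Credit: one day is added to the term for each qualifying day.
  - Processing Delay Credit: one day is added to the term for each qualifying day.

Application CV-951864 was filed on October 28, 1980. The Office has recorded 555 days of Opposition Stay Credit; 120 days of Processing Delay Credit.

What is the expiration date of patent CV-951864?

2004-09-02

Base term: filing date + 22 years → 28 October 2002.
Opposition Stay Credit: +555 days → 5 May 2004.
Processing Delay Credit: +120 days → 2 September 2004.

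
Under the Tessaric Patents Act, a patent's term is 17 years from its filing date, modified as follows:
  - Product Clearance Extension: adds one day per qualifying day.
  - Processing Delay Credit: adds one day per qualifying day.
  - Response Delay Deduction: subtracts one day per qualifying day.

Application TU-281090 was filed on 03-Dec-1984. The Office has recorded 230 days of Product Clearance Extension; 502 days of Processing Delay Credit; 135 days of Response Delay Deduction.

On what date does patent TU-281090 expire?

July 23, 2003

Base term: filing date + 17 years → 3 December 2001.
Product Clearance Extension: +230 days → 21 July 2002.
Processing Delay Credit: +502 days → 5 December 2003.
Response Delay Deduction: −135 days → 23 July 2003.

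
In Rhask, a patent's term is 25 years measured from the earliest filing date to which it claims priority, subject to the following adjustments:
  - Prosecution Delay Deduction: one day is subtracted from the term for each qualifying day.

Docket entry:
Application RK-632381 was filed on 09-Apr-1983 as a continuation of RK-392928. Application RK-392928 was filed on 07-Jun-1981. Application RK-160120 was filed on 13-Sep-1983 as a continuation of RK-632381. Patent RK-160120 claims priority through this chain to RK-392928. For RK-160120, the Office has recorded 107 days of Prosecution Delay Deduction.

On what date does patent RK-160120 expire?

Earliest priority filing: 7 June 1981.
Base term: 7 June 1981 + 25 years → 7 June 2006.
Prosecution Delay Deduction: −107 days → 20 February 2006.

2006-02-20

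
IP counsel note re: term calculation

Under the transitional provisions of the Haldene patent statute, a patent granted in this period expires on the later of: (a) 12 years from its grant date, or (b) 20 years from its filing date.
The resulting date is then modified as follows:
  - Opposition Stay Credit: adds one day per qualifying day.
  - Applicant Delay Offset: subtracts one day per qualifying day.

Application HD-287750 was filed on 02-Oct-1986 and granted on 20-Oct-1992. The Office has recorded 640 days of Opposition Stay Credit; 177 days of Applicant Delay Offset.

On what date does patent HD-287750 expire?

2008-01-08

(a) grant + 12 years → 20 October 2004.
(b) filing + 20 years → 2 October 2006.
Later of the two: 2 October 2006.
Opposition Stay Credit: +640 days → 3 July 2008.
Applicant Delay Offset: −177 days → 8 January 2008.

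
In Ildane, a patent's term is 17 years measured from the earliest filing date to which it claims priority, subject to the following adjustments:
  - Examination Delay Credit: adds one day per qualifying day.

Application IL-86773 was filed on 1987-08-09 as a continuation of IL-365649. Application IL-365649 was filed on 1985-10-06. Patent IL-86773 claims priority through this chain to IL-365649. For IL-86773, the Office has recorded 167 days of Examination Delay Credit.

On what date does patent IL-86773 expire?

2003-03-22

Earliest priority filing: 6 October 1985.
Base term: 6 October 1985 + 17 years → 6 October 2002.
Examination Delay Credit: +167 days → 22 March 2003.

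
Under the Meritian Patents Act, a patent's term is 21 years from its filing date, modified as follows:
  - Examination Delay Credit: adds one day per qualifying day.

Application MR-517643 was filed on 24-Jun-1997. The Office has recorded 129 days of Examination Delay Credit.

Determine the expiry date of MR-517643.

Base term: filing date + 21 years → 24 June 2018.
Examination Delay Credit: +129 days → 31 October 2018.

October 31, 2018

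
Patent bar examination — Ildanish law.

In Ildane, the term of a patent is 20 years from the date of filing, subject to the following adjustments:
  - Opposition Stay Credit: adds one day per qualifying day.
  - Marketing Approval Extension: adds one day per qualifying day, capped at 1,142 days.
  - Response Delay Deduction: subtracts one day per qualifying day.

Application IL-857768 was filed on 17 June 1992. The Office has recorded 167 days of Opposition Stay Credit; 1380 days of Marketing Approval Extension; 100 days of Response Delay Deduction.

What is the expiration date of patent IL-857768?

Base term: filing date + 20 years → 17 June 2012.
Opposition Stay Credit: +167 days → 1 December 2012.
Marketing Approval Extension: 1380 days claimed exceeds the 1142-day cap, so +1142 days → 17 January 2016.
Response Delay Deduction: −100 days → 9 October 2015.

October 9, 2015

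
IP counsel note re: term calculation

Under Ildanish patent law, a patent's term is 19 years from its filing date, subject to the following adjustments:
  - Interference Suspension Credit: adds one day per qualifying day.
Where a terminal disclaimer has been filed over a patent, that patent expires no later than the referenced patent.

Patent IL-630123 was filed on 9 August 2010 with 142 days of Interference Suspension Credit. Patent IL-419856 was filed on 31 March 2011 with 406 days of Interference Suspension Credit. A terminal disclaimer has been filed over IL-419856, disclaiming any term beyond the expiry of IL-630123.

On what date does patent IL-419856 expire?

December 29, 2029

Natural term of IL-419856:
  Base: filing + 19 years → 31 March 2030.
  Interference Suspension Credit: +406 days → 11 May 2031.
Expiry of referenced patent IL-630123:
  Base: filing + 19 years → 9 August 2029.
  Interference Suspension Credit: +142 days → 29 December 2029.
Terminal disclaimer: IL-419856 expires on the earlier of 11 May 2031 and 29 December 2029.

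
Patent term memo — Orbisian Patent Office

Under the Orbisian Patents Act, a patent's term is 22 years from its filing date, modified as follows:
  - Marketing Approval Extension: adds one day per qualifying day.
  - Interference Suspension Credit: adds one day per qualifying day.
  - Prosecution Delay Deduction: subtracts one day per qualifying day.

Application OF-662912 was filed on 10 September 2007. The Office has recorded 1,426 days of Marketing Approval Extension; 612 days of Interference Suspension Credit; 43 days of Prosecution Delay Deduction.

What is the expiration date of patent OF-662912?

Base term: filing date + 22 years → 10 September 2029.
Marketing Approval Extension: +1426 days → 6 August 2033.
Interference Suspension Credit: +612 days → 10 April 2035.
Prosecution Delay Deduction: −43 days → 26 February 2035.

2035-02-26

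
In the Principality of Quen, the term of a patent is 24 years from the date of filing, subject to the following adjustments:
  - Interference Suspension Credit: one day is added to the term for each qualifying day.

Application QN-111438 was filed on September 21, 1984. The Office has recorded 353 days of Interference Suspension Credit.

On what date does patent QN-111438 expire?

Base term: filing date + 24 years → 21 September 2008.
Interference Suspension Credit: +353 days → 9 September 2009.

September 9, 2009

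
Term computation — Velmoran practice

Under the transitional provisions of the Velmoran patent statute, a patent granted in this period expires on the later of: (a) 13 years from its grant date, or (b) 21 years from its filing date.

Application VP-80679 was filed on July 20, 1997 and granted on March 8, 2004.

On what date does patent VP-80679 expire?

(a) grant + 13 years → 8 March 2017.
(b) filing + 21 years → 20 July 2018.
Later of the two: 20 July 2018.

July 20, 2018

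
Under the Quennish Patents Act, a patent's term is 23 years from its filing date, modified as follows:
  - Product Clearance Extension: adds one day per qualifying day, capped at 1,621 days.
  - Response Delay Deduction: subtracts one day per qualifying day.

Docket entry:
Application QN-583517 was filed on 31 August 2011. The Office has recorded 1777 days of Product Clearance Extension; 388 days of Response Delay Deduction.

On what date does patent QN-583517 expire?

Base term: filing date + 23 years → 31 August 2034.
Product Clearance Extension: 1777 days claimed exceeds the 1621-day cap, so +1621 days → 7 February 2039.
Response Delay Deduction: −388 days → 15 January 2038.

January 15, 2038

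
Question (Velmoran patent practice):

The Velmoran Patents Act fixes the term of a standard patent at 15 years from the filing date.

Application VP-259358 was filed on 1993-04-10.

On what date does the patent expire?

April 10, 2008

Filing date + 15 years → 10 April 2008.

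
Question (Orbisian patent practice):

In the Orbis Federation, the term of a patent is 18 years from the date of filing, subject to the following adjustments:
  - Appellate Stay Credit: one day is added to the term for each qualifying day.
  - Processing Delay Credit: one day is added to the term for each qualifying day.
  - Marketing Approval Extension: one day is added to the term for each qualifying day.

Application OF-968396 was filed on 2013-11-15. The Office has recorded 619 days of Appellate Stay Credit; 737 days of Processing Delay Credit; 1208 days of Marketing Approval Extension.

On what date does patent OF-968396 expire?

Base term: filing date + 18 years → 15 November 2031.
Appellate Stay Credit: +619 days → 26 July 2033.
Processing Delay Credit: +737 days → 2 August 2035.
Marketing Approval Extension: +1208 days → 22 November 2038.

November 22, 2038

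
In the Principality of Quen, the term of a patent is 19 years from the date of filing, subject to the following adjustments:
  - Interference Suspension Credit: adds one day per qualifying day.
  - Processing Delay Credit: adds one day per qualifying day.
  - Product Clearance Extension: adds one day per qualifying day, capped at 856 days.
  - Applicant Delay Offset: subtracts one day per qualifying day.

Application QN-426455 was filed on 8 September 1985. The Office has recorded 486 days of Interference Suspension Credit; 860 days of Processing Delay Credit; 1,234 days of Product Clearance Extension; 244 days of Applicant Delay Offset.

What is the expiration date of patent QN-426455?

January 18, 2010

Base term: filing date + 19 years → 8 September 2004.
Interference Suspension Credit: +486 days → 7 January 2006.
Processing Delay Credit: +860 days → 16 May 2008.
Product Clearance Extension: 1234 days claimed exceeds the 856-day cap, so +856 days → 19 September 2010.
Applicant Delay Offset: −244 days → 18 January 2010.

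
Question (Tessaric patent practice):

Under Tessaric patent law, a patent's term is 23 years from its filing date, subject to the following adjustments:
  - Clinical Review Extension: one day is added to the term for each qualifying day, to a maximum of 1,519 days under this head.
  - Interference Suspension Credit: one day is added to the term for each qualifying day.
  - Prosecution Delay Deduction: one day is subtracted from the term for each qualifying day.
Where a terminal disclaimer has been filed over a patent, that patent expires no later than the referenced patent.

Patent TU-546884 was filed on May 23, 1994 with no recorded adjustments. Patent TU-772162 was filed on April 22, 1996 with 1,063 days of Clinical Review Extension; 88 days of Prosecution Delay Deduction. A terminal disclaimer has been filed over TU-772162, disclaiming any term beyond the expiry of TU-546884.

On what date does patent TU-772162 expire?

May 23, 2017

Natural term of TU-772162:
  Base: filing + 23 years → 22 April 2019.
  Clinical Review Extension: 1063 days (within the 1519-day cap) → +1063 days → 20 March 2022.
  Prosecution Delay Deduction: −88 days → 22 December 2021.
Expiry of referenced patent TU-546884:
  Base: filing + 23 years → 23 May 2017.
Terminal disclaimer: TU-772162 expires on the earlier of 22 December 2021 and 23 May 2017.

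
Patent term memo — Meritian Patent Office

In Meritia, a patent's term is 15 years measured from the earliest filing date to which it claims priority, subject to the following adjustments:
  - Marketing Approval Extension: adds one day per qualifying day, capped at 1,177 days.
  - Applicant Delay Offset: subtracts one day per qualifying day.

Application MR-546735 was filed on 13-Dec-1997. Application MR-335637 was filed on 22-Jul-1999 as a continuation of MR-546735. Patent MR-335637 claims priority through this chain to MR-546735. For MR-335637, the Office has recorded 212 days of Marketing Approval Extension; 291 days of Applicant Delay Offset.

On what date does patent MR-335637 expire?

September 25, 2012

Earliest priority filing: 13 December 1997.
Base term: 13 December 1997 + 15 years → 13 December 2012.
Marketing Approval Extension: 212 days (within the 1177-day cap) → +212 days → 13 July 2013.
Applicant Delay Offset: −291 days → 25 September 2012.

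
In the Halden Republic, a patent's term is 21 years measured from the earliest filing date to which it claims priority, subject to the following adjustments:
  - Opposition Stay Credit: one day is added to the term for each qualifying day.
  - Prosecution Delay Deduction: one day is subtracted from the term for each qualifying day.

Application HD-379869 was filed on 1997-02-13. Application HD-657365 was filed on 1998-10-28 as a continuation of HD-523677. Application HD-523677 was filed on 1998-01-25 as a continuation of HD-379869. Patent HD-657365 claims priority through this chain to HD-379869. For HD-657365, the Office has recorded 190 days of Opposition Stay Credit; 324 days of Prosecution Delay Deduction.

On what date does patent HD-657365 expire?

Earliest priority filing: 13 February 1997.
Base term: 13 February 1997 + 21 years → 13 February 2018.
Opposition Stay Credit: +190 days → 22 August 2018.
Prosecution Delay Deduction: −324 days → 2 October 2017.

October 2, 2017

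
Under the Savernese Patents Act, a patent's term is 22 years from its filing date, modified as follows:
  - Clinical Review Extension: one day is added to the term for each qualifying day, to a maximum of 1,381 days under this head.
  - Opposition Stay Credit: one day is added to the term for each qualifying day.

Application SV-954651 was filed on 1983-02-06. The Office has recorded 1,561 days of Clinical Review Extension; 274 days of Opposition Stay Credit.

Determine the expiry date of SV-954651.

Base term: filing date + 22 years → 6 February 2005.
Clinical Review Extension: 1561 days claimed exceeds the 1381-day cap, so +1381 days → 18 November 2008.
Opposition Stay Credit: +274 days → 19 August 2009.

2009-08-19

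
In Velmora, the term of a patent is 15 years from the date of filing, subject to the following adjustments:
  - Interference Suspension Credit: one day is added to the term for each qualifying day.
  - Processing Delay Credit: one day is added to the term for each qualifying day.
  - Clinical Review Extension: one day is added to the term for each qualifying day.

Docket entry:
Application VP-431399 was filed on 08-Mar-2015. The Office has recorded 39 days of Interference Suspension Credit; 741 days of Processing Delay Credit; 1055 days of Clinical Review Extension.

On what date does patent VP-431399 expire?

Base term: filing date + 15 years → 8 March 2030.
Interference Suspension Credit: +39 days → 16 April 2030.
Processing Delay Credit: +741 days → 26 April 2032.
Clinical Review Extension: +1055 days → 17 March 2035.

March 17, 2035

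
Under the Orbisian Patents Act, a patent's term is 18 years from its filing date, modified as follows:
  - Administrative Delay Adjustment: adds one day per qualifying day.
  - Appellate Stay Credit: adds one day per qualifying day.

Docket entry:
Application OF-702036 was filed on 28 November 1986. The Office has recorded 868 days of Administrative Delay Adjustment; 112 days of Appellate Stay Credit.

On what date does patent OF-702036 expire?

Base term: filing date + 18 years → 28 November 2004.
Administrative Delay Adjustment: +868 days → 15 April 2007.
Appellate Stay Credit: +112 days → 5 August 2007.

2007-08-05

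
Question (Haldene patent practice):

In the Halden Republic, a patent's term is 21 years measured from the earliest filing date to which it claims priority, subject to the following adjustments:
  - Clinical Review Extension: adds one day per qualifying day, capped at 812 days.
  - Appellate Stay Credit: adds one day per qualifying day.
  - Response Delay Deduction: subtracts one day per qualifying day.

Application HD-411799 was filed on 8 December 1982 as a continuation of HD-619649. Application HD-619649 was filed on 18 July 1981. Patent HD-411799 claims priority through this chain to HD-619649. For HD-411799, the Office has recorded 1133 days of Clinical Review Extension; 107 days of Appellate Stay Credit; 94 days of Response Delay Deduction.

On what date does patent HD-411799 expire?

Earliest priority filing: 18 July 1981.
Base term: 18 July 1981 + 21 years → 18 July 2002.
Clinical Review Extension: 1133 days claimed exceeds the 812-day cap, so +812 days → 7 October 2004.
Appellate Stay Credit: +107 days → 22 January 2005.
Response Delay Deduction: −94 days → 20 October 2004.

2004-10-20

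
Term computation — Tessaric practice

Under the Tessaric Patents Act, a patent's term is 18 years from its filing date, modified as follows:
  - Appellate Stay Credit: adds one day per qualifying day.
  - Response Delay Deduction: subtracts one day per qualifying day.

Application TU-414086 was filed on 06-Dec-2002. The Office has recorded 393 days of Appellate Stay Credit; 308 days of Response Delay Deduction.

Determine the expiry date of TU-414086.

Base term: filing date + 18 years → 6 December 2020.
Appellate Stay Credit: +393 days → 3 January 2022.
Response Delay Deduction: −308 days → 1 March 2021.

2021-03-01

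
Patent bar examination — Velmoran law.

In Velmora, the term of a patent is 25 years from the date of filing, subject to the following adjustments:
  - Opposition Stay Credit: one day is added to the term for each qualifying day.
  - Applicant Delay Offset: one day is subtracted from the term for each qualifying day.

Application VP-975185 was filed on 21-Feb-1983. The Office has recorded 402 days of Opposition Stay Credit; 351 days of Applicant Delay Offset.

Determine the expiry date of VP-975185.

April 12, 2008

Base term: filing date + 25 years → 21 February 2008.
Opposition Stay Credit: +402 days → 29 March 2009.
Applicant Delay Offset: −351 days → 12 April 2008.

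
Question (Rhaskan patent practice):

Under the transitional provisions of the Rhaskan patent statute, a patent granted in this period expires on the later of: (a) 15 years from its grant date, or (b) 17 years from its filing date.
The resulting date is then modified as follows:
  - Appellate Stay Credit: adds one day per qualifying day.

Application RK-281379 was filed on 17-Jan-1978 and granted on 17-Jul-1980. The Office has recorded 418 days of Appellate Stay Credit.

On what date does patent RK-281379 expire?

September 7, 1996

(a) grant + 15 years → 17 July 1995.
(b) filing + 17 years → 17 January 1995.
Later of the two: 17 July 1995.
Appellate Stay Credit: +418 days → 7 September 1996.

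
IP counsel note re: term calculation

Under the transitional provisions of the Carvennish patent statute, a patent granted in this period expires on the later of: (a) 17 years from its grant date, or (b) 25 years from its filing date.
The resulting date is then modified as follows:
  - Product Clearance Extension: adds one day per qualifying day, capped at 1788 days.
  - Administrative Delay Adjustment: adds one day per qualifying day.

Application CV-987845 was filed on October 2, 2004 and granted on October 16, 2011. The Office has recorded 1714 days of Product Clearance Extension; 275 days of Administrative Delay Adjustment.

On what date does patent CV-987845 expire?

2035-03-14

(a) grant + 17 years → 16 October 2028.
(b) filing + 25 years → 2 October 2029.
Later of the two: 2 October 2029.
Product Clearance Extension: 1714 days (within the 1788-day cap) → +1714 days → 12 June 2034.
Administrative Delay Adjustment: +275 days → 14 March 2035.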